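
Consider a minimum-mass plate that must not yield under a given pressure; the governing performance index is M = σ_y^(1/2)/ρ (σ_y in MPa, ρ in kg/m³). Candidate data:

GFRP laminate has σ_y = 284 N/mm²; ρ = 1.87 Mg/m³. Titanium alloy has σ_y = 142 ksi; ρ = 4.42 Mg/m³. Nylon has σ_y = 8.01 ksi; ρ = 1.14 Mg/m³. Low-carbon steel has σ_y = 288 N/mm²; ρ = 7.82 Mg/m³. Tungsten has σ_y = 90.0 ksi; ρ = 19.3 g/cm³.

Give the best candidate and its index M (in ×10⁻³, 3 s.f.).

In SI units:
  GFRP laminate: σ_y = 284.0 MPa, ρ = 1870 kg/m³
  titanium alloy: σ_y = 979.1 MPa, ρ = 4420 kg/m³
  nylon: σ_y = 55.23 MPa, ρ = 1140 kg/m³
  low-carbon steel: σ_y = 288.0 MPa, ρ = 7820 kg/m³
  tungsten: σ_y = 620.5 MPa, ρ = 19300 kg/m³
  GFRP laminate: M = 9.01×10⁻³
  titanium alloy: M = 7.08×10⁻³
  nylon: M = 6.52×10⁻³
  low-carbon steel: M = 2.17×10⁻³
  tungsten: M = 1.29×10⁻³
The maximum is for GFRP laminate.

GFRP laminate, M = 9.01×10⁻³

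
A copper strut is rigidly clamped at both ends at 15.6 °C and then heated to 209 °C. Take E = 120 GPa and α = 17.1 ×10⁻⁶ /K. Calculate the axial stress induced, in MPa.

397 MPa

ΔT = 193.4 K. Constrained thermal stress σ = E·α·ΔT = 120.0×10³ MPa × 17.1×10⁻⁶ × 193.4 = 397 MPa (compressive).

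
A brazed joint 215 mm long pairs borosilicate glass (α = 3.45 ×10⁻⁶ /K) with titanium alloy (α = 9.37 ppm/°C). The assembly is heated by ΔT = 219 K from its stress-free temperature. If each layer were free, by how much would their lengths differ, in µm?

279 µm

Δα = |3.45 − 9.37|×10⁻⁶/K = 5.92×10⁻⁶/K.
ΔL_mismatch = Δα·L·ΔT = 5.92×10⁻⁶ × 215.0 mm × 219.0 K = 279 µm.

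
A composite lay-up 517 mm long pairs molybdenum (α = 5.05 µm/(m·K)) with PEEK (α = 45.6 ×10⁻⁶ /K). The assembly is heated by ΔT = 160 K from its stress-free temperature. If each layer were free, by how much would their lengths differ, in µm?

3350 µm

Δα = |5.05 − 45.6|×10⁻⁶/K = 40.6×10⁻⁶/K.
ΔL_mismatch = Δα·L·ΔT = 40.6×10⁻⁶ × 517.0 mm × 160.0 K = 3350 µm.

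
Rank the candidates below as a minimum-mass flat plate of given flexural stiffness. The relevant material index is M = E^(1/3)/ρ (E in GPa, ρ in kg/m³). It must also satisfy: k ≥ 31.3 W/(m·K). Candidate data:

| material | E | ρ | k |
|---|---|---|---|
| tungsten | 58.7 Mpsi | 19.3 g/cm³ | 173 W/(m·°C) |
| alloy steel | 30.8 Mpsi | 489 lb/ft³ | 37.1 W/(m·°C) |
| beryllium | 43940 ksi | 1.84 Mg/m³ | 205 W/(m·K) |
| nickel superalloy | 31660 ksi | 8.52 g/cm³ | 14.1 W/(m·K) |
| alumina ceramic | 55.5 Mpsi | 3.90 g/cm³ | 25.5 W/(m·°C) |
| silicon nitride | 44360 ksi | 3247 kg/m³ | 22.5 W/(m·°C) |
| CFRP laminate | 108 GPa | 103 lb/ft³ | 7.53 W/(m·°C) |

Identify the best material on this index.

Screen on constraints: k ≥ 31.3 W/(m·K). Survivors: tungsten, alloy steel, beryllium.
After converting to SI:
  tungsten: E = 404.7 GPa, ρ = 19300 kg/m³
  alloy steel: E = 212.4 GPa, ρ = 7833 kg/m³
  beryllium: E = 303.0 GPa, ρ = 1840 kg/m³
  beryllium: M = 3.65×10⁻³
  alloy steel: M = 0.762×10⁻³
  tungsten: M = 0.383×10⁻³
The maximum is for beryllium.

beryllium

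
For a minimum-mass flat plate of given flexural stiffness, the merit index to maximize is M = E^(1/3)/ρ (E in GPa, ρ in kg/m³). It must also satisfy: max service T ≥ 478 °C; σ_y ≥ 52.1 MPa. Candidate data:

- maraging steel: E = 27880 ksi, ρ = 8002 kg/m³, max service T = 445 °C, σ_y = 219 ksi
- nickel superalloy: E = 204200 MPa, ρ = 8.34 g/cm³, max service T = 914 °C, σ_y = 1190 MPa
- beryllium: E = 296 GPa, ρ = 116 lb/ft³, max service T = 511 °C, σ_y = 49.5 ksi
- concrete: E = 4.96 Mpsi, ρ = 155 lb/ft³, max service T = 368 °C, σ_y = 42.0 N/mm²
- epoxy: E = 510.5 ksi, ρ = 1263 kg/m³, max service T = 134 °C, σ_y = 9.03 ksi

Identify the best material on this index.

beryllium

Screen on constraints: max service T ≥ 478 °C; σ_y ≥ 52.1 MPa. Survivors: nickel superalloy, beryllium.
After converting to SI:
  nickel superalloy: E = 204.2 GPa, ρ = 8340 kg/m³
  beryllium: E = 296.0 GPa, ρ = 1858 kg/m³
  beryllium: M = 3.59×10⁻³
  nickel superalloy: M = 0.706×10⁻³
Highest index: beryllium.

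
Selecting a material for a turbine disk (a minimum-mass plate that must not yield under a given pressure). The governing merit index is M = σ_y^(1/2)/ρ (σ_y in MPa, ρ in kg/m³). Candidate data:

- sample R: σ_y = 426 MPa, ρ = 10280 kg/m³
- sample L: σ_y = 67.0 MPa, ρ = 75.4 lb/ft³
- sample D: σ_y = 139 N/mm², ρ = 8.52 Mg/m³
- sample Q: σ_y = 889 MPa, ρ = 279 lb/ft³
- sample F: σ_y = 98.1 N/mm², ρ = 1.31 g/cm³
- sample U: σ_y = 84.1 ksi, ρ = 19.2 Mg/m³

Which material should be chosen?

sample F

Convert each candidate to consistent units, then evaluate M:
  sample R: σ_y = 426.0 MPa, ρ = 10280 kg/m³
  sample L: σ_y = 67.00 MPa, ρ = 1208 kg/m³
  sample D: σ_y = 139.0 MPa, ρ = 8520 kg/m³
  sample Q: σ_y = 889.0 MPa, ρ = 4469 kg/m³
  sample F: σ_y = 98.10 MPa, ρ = 1310 kg/m³
  sample U: σ_y = 579.8 MPa, ρ = 19200 kg/m³
  sample F: M = 7.56×10⁻³
  sample L: M = 6.78×10⁻³
  sample Q: M = 6.67×10⁻³
  sample R: M = 2.01×10⁻³
  sample D: M = 1.38×10⁻³
  sample U: M = 1.25×10⁻³
Sample F has the largest M.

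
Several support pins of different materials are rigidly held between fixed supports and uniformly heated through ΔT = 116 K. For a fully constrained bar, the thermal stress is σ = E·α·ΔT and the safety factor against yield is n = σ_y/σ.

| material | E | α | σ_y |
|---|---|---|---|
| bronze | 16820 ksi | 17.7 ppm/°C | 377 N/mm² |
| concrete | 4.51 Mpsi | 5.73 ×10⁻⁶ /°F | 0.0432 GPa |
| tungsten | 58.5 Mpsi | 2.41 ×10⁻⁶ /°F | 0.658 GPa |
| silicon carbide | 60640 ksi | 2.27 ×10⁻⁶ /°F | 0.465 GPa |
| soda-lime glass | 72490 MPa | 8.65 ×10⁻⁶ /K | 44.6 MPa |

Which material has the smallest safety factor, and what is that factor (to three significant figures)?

Converting E to GPa, α to ×10⁻⁶/K, σ_y to MPa, then σ and n for each:
  bronze: E = 116.0, α = 17.7, σ_y = 377.0 → σ = 238 MPa, n = 1.58
  concrete: E = 31.10, α = 10.3, σ_y = 43.20 → σ = 37.2 MPa, n = 1.16
  tungsten: E = 403.3, α = 4.34, σ_y = 658.0 → σ = 203 MPa, n = 3.24
  silicon carbide: E = 418.1, α = 4.09, σ_y = 465.0 → σ = 198 MPa, n = 2.35
  soda-lime glass: E = 72.49, α = 8.65, σ_y = 44.60 → σ = 72.7 MPa, n = 0.613
Soda-lime glass has the lowest safety factor, n = 0.613.

soda-lime glass, n = 0.613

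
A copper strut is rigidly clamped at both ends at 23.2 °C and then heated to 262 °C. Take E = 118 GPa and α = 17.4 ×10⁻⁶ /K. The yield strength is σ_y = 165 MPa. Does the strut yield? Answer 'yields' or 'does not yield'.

yields

ΔT = 238.8 K. Constrained thermal stress σ = E·α·ΔT = 118.0×10³ MPa × 17.4×10⁻⁶ × 238.8 = 490 MPa (compressive).
Compare to σ_y = 165 MPa: σ ≥ σ_y, so it yields.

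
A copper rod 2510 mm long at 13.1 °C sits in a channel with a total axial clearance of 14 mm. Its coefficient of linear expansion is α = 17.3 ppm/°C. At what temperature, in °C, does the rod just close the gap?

α·L₀·ΔT = 14.0 mm ⇒ ΔT = 14.0 / (17.3×10⁻⁶ × 2510.0) = 322.4 K.
T = 13.1 + 322.4 = 335.5 °C.

336 °C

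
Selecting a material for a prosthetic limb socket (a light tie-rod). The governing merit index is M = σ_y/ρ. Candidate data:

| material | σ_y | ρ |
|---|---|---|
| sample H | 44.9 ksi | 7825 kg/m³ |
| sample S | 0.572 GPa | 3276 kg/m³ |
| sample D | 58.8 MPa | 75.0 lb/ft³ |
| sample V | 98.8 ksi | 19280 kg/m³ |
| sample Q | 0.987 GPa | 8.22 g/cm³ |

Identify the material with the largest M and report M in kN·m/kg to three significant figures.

After converting to SI:
  sample H: σ_y = 309.6 MPa, ρ = 7825 kg/m³
  sample S: σ_y = 572.0 MPa, ρ = 3276 kg/m³
  sample D: σ_y = 58.80 MPa, ρ = 1201 kg/m³
  sample V: σ_y = 681.2 MPa, ρ = 19280 kg/m³
  sample Q: σ_y = 987.0 MPa, ρ = 8220 kg/m³
  sample S: M = 175 kN·m/kg
  sample Q: M = 120 kN·m/kg
  sample D: M = 48.9 kN·m/kg
  sample H: M = 39.6 kN·m/kg
  sample V: M = 35.3 kN·m/kg
Sample S ranks first.

sample S, M = 175 kN·m/kg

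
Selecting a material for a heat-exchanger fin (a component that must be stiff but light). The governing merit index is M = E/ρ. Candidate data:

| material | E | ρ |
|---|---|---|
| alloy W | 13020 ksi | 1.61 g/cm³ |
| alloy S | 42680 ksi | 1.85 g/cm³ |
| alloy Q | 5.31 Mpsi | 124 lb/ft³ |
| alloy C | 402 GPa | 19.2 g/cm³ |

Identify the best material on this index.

Convert each candidate to consistent units, then evaluate M:
  alloy W: E = 89.77 GPa, ρ = 1610 kg/m³
  alloy S: E = 294.3 GPa, ρ = 1850 kg/m³
  alloy Q: E = 36.61 GPa, ρ = 1986 kg/m³
  alloy C: E = 402.0 GPa, ρ = 19200 kg/m³
  alloy S: M = 159 MN·m/kg
  alloy W: M = 55.8 MN·m/kg
  alloy C: M = 20.9 MN·m/kg
  alloy Q: M = 18.4 MN·m/kg
Highest index: alloy S.

alloy S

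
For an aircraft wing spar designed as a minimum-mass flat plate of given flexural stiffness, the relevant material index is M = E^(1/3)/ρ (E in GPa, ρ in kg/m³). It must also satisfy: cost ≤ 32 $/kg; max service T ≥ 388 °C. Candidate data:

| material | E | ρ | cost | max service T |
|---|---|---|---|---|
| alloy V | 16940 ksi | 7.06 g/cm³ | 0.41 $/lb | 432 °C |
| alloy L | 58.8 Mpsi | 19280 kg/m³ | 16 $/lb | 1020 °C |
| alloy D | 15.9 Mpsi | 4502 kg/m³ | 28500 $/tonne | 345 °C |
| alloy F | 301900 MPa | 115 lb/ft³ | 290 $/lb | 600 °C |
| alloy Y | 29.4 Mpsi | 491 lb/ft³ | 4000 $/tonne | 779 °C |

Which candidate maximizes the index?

Screen on constraints: cost ≤ 32 $/kg; max service T ≥ 388 °C. Survivors: alloy V, alloy Y.
After converting to SI:
  alloy V: E = 116.8 GPa, ρ = 7060 kg/m³
  alloy Y: E = 202.7 GPa, ρ = 7865 kg/m³
  alloy Y: M = 0.747×10⁻³
  alloy V: M = 0.692×10⁻³
The maximum is for alloy Y.

alloy Y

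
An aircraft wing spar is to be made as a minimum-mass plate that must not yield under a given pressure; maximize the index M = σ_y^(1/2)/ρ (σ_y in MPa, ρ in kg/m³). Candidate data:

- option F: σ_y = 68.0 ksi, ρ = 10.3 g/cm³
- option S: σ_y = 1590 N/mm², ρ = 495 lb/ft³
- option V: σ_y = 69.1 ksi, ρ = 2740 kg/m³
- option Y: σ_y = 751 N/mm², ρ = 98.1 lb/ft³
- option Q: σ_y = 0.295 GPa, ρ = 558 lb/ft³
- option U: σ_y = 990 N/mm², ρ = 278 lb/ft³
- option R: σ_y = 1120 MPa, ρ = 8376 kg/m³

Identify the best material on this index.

option Y

In SI units:
  option F: σ_y = 468.8 MPa, ρ = 10300 kg/m³
  option S: σ_y = 1590 MPa, ρ = 7929 kg/m³
  option V: σ_y = 476.4 MPa, ρ = 2740 kg/m³
  option Y: σ_y = 751.0 MPa, ρ = 1571 kg/m³
  option Q: σ_y = 295.0 MPa, ρ = 8938 kg/m³
  option U: σ_y = 990.0 MPa, ρ = 4453 kg/m³
  option R: σ_y = 1120 MPa, ρ = 8376 kg/m³
  option Y: M = 17.4×10⁻³
  option V: M = 7.97×10⁻³
  option U: M = 7.07×10⁻³
  option S: M = 5.03×10⁻³
  option R: M = 4.00×10⁻³
  option F: M = 2.10×10⁻³
  option Q: M = 1.92×10⁻³
Highest index: option Y.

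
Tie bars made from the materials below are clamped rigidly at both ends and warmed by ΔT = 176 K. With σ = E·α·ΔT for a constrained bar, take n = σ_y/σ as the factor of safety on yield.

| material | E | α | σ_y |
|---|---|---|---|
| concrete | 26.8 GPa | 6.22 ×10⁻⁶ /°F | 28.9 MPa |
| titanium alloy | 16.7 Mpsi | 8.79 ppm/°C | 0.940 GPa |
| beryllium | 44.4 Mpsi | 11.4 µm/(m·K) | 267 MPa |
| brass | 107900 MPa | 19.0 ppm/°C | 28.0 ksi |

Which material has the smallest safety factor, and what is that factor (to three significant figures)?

In consistent units (E in GPa, α in ×10⁻⁶/K, σ_y in MPa):
  concrete: E = 26.80, α = 11.2, σ_y = 28.90 → σ = 52.8 MPa, n = 0.547
  titanium alloy: E = 115.1, α = 8.79, σ_y = 940.0 → σ = 178 MPa, n = 5.28
  beryllium: E = 306.1, α = 11.4, σ_y = 267.0 → σ = 614 MPa, n = 0.435
  brass: E = 107.9, α = 19.0, σ_y = 193.1 → σ = 361 MPa, n = 0.535
The minimum is beryllium at n = 0.435.

beryllium, n = 0.435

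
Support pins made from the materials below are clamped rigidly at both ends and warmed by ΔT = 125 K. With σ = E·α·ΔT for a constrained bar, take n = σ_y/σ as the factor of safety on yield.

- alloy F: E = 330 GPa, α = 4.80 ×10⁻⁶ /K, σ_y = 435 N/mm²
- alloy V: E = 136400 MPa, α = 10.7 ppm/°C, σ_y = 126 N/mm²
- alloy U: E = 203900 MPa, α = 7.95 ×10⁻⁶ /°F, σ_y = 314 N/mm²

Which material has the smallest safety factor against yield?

alloy V

In consistent units (E in GPa, α in ×10⁻⁶/K, σ_y in MPa):
  alloy F: E = 330.0, α = 4.80, σ_y = 435.0 → σ = 198 MPa, n = 2.20
  alloy V: E = 136.4, α = 10.7, σ_y = 126.0 → σ = 182 MPa, n = 0.691
  alloy U: E = 203.9, α = 14.3, σ_y = 314.0 → σ = 365 MPa, n = 0.861
The minimum is alloy V at n = 0.691.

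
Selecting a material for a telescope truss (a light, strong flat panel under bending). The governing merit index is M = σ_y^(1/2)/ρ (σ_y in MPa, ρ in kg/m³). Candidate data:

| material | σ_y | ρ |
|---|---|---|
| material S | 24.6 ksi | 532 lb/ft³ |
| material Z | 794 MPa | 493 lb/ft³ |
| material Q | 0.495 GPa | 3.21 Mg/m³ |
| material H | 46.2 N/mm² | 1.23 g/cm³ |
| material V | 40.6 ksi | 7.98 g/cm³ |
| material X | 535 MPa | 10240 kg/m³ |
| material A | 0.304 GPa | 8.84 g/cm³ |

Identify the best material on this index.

In SI units:
  material S: σ_y = 169.6 MPa, ρ = 8522 kg/m³
  material Z: σ_y = 794.0 MPa, ρ = 7897 kg/m³
  material Q: σ_y = 495.0 MPa, ρ = 3210 kg/m³
  material H: σ_y = 46.20 MPa, ρ = 1230 kg/m³
  material V: σ_y = 279.9 MPa, ρ = 7980 kg/m³
  material X: σ_y = 535.0 MPa, ρ = 10240 kg/m³
  material A: σ_y = 304.0 MPa, ρ = 8840 kg/m³
  material Q: M = 6.93×10⁻³
  material H: M = 5.53×10⁻³
  material Z: M = 3.57×10⁻³
  material X: M = 2.26×10⁻³
  material V: M = 2.10×10⁻³
  material A: M = 1.97×10⁻³
  material S: M = 1.53×10⁻³
Material Q ranks first.

material Q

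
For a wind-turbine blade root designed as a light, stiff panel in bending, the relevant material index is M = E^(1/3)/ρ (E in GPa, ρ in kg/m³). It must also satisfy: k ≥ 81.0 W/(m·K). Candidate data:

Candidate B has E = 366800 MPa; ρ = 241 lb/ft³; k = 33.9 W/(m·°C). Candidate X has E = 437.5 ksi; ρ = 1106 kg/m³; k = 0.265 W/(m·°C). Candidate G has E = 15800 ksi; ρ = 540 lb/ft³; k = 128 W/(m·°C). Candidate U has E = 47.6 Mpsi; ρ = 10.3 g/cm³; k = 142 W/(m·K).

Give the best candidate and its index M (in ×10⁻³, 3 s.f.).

Screen on constraints: k ≥ 81.0 W/(m·K). Survivors: candidate G, candidate U.
Putting every candidate on a common basis:
  candidate G: E = 108.9 GPa, ρ = 8650 kg/m³
  candidate U: E = 328.2 GPa, ρ = 10300 kg/m³
  candidate U: M = 0.670×10⁻³
  candidate G: M = 0.552×10⁻³
Candidate U has the largest M.

candidate U, M = 0.670×10⁻³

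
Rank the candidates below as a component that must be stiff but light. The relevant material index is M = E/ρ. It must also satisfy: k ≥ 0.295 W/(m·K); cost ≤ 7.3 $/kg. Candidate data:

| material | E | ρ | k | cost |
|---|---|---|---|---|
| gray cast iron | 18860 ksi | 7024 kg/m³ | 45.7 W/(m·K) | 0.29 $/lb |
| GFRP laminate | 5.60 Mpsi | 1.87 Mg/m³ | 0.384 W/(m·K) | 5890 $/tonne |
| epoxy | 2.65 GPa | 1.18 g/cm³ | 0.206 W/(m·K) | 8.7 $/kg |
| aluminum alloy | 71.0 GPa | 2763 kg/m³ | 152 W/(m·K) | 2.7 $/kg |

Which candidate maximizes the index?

aluminum alloy

Screen on constraints: k ≥ 0.295 W/(m·K); cost ≤ 7.3 $/kg. Survivors: gray cast iron, GFRP laminate, aluminum alloy.
After converting to SI:
  gray cast iron: E = 130.0 GPa, ρ = 7024 kg/m³
  GFRP laminate: E = 38.61 GPa, ρ = 1870 kg/m³
  aluminum alloy: E = 71.00 GPa, ρ = 2763 kg/m³
  aluminum alloy: M = 25.7 MN·m/kg
  GFRP laminate: M = 20.6 MN·m/kg
  gray cast iron: M = 18.5 MN·m/kg
Aluminum alloy ranks first.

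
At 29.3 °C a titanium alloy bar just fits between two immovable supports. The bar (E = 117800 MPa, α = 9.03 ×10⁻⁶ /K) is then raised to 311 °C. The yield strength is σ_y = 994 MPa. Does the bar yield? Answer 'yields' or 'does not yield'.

does not yield

E = 117800 MPa = 117.8 GPa.
ΔT = 281.7 K. Constrained thermal stress σ = E·α·ΔT = 117.8×10³ MPa × 9.03×10⁻⁶ × 281.7 = 300 MPa (compressive).
Compare to σ_y = 994 MPa: σ < σ_y, so it does not yield.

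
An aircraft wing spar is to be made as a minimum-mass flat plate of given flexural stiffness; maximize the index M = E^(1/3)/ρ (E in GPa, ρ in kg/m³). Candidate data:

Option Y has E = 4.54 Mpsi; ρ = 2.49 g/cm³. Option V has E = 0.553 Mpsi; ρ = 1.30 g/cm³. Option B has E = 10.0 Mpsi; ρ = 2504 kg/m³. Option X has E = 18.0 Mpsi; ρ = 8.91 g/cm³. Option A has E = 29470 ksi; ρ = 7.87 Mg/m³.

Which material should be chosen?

Convert each candidate to consistent units, then evaluate M:
  option Y: E = 31.30 GPa, ρ = 2490 kg/m³
  option V: E = 3.813 GPa, ρ = 1300 kg/m³
  option B: E = 68.95 GPa, ρ = 2504 kg/m³
  option X: E = 124.1 GPa, ρ = 8910 kg/m³
  option A: E = 203.2 GPa, ρ = 7870 kg/m³
  option B: M = 1.64×10⁻³
  option Y: M = 1.27×10⁻³
  option V: M = 1.20×10⁻³
  option A: M = 0.747×10⁻³
  option X: M = 0.560×10⁻³
The maximum is for option B.

option B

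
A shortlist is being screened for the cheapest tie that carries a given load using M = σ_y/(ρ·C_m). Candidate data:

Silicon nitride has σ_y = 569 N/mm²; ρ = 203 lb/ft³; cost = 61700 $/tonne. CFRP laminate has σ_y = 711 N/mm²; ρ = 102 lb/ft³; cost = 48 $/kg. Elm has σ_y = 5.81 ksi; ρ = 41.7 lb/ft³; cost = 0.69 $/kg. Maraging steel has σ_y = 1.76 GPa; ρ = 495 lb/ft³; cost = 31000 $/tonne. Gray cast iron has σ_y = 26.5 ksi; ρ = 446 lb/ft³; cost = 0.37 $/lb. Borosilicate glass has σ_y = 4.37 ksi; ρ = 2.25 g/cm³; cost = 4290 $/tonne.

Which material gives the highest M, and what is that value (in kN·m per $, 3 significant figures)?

elm, M = 86.9 kN·m per $

In SI units:
  silicon nitride: σ_y = 569.0 MPa, ρ = 3252 kg/m³, cost = 61.70 $/kg
  CFRP laminate: σ_y = 711.0 MPa, ρ = 1634 kg/m³, cost = 48.00 $/kg
  elm: σ_y = 40.06 MPa, ρ = 668.0 kg/m³, cost = 0.6900 $/kg
  maraging steel: σ_y = 1760 MPa, ρ = 7929 kg/m³, cost = 31.00 $/kg
  gray cast iron: σ_y = 182.7 MPa, ρ = 7144 kg/m³, cost = 0.8157 $/kg
  borosilicate glass: σ_y = 30.13 MPa, ρ = 2250 kg/m³, cost = 4.290 $/kg
  elm: M = 86.9 kN·m per $
  gray cast iron: M = 31.4 kN·m per $
  CFRP laminate: M = 9.07 kN·m per $
  maraging steel: M = 7.16 kN·m per $
  borosilicate glass: M = 3.12 kN·m per $
  silicon nitride: M = 2.84 kN·m per $
Highest index: elm.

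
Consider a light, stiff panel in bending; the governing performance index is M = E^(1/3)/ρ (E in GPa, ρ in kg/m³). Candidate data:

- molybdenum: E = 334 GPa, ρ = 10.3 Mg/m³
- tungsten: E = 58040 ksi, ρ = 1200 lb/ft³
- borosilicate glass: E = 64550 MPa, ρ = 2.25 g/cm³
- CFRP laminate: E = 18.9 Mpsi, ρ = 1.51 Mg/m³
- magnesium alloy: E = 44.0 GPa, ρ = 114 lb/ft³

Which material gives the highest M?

CFRP laminate

Normalizing units and computing the index:
  molybdenum: E = 334.0 GPa, ρ = 10300 kg/m³
  tungsten: E = 400.2 GPa, ρ = 19220 kg/m³
  borosilicate glass: E = 64.55 GPa, ρ = 2250 kg/m³
  CFRP laminate: E = 130.3 GPa, ρ = 1510 kg/m³
  magnesium alloy: E = 44.00 GPa, ρ = 1826 kg/m³
  CFRP laminate: M = 3.36×10⁻³
  magnesium alloy: M = 1.93×10⁻³
  borosilicate glass: M = 1.78×10⁻³
  molybdenum: M = 0.674×10⁻³
  tungsten: M = 0.383×10⁻³
The maximum is for CFRP laminate.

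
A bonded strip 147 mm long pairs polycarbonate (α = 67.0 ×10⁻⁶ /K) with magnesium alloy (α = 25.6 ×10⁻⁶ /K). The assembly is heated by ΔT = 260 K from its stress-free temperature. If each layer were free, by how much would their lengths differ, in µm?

Δα = |67.0 − 25.6|×10⁻⁶/K = 41.4×10⁻⁶/K.
ΔL_mismatch = Δα·L·ΔT = 41.4×10⁻⁶ × 147.0 mm × 260.0 K = 1580 µm.

1580 µm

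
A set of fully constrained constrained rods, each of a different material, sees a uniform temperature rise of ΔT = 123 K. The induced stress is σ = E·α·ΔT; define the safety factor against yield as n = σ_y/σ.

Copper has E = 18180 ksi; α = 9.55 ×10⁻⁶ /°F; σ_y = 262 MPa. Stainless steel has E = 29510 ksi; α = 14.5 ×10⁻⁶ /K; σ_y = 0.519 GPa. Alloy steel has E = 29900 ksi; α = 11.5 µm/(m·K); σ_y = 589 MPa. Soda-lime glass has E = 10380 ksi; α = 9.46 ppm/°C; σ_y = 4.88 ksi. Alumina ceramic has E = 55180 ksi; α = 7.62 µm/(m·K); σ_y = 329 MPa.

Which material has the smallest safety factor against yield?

soda-lime glass

Per material, after unit conversion:
  copper: E = 125.3, α = 17.2, σ_y = 262.0 → σ = 265 MPa, n = 0.989
  stainless steel: E = 203.5, α = 14.5, σ_y = 519.0 → σ = 363 MPa, n = 1.43
  alloy steel: E = 206.2, α = 11.5, σ_y = 589.0 → σ = 292 MPa, n = 2.02
  soda-lime glass: E = 71.57, α = 9.46, σ_y = 33.65 → σ = 83.3 MPa, n = 0.404
  alumina ceramic: E = 380.5, α = 7.62, σ_y = 329.0 → σ = 357 MPa, n = 0.923
Smallest n: soda-lime glass with n = 0.404.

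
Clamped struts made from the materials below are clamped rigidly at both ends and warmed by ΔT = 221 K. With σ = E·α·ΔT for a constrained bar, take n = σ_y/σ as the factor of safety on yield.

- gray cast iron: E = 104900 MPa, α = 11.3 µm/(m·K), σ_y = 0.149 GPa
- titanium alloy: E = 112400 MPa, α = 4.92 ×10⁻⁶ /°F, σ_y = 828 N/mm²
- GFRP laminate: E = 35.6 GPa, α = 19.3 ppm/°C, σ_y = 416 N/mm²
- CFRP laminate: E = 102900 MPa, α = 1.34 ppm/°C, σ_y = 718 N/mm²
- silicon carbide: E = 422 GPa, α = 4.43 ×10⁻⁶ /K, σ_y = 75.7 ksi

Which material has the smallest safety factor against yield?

gray cast iron

Converting E to GPa, α to ×10⁻⁶/K, σ_y to MPa, then σ and n for each:
  gray cast iron: E = 104.9, α = 11.3, σ_y = 149.0 → σ = 262 MPa, n = 0.569
  titanium alloy: E = 112.4, α = 8.86, σ_y = 828.0 → σ = 220 MPa, n = 3.76
  GFRP laminate: E = 35.60, α = 19.3, σ_y = 416.0 → σ = 152 MPa, n = 2.74
  CFRP laminate: E = 102.9, α = 1.34, σ_y = 718.0 → σ = 30.5 MPa, n = 23.6
  silicon carbide: E = 422.0, α = 4.43, σ_y = 521.9 → σ = 413 MPa, n = 1.26
Smallest n: gray cast iron with n = 0.569.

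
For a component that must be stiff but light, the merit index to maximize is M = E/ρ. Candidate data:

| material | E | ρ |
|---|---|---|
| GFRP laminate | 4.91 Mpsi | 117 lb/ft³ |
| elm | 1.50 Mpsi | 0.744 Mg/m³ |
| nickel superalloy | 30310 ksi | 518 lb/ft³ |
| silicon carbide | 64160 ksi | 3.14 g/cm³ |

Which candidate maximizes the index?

silicon carbide

Convert each candidate to consistent units, then evaluate M:
  GFRP laminate: E = 33.85 GPa, ρ = 1874 kg/m³
  elm: E = 10.34 GPa, ρ = 744.0 kg/m³
  nickel superalloy: E = 209.0 GPa, ρ = 8298 kg/m³
  silicon carbide: E = 442.4 GPa, ρ = 3140 kg/m³
  silicon carbide: M = 141 MN·m/kg
  nickel superalloy: M = 25.2 MN·m/kg
  GFRP laminate: M = 18.1 MN·m/kg
  elm: M = 13.9 MN·m/kg
Highest index: silicon carbide.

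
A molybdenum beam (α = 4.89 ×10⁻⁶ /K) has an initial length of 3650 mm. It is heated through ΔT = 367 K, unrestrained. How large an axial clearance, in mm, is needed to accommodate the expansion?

ΔL = α·L₀·ΔT = 4.89×10⁻⁶ × 3650 mm × 367.0 K = 6.55 mm.

6.55 mm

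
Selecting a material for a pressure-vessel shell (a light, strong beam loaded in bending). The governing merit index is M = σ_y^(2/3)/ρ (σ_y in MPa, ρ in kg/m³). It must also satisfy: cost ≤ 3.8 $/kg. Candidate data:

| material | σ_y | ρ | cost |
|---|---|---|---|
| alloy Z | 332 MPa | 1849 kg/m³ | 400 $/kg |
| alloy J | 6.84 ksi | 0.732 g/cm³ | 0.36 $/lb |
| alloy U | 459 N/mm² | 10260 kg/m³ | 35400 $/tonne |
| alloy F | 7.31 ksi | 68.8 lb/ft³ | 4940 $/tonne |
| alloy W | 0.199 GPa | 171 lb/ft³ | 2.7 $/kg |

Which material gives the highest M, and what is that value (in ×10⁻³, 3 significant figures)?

alloy J, M = 17.8×10⁻³

Screen on constraints: cost ≤ 3.8 $/kg. Survivors: alloy J, alloy W.
In SI units:
  alloy J: σ_y = 47.16 MPa, ρ = 732.0 kg/m³
  alloy W: σ_y = 199.0 MPa, ρ = 2739 kg/m³
  alloy J: M = 17.8×10⁻³
  alloy W: M = 12.4×10⁻³
Alloy J has the largest M.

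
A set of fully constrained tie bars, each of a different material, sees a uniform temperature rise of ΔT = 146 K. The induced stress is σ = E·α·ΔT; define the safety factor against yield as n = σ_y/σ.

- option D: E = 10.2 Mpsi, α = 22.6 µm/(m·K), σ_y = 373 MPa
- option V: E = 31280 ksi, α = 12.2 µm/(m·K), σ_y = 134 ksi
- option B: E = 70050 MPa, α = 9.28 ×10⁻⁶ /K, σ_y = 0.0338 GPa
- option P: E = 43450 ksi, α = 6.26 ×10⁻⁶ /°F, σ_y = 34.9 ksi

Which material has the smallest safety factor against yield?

option B

Per material, after unit conversion:
  option D: E = 70.33, α = 22.6, σ_y = 373.0 → σ = 232 MPa, n = 1.61
  option V: E = 215.7, α = 12.2, σ_y = 923.9 → σ = 384 MPa, n = 2.41
  option B: E = 70.05, α = 9.28, σ_y = 33.80 → σ = 94.9 MPa, n = 0.356
  option P: E = 299.6, α = 11.3, σ_y = 240.6 → σ = 493 MPa, n = 0.488
Option B has the lowest safety factor, n = 0.356.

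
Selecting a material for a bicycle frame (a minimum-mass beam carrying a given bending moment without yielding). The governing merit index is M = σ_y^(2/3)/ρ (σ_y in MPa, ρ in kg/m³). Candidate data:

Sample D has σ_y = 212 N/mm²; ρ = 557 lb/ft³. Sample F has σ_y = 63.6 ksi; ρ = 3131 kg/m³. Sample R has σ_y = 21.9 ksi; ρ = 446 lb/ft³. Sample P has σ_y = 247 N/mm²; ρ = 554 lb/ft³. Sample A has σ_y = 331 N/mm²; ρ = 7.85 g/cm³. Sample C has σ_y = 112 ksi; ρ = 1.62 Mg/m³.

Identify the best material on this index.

sample C

Putting every candidate on a common basis:
  sample D: σ_y = 212.0 MPa, ρ = 8922 kg/m³
  sample F: σ_y = 438.5 MPa, ρ = 3131 kg/m³
  sample R: σ_y = 151.0 MPa, ρ = 7144 kg/m³
  sample P: σ_y = 247.0 MPa, ρ = 8874 kg/m³
  sample A: σ_y = 331.0 MPa, ρ = 7850 kg/m³
  sample C: σ_y = 772.2 MPa, ρ = 1620 kg/m³
  sample C: M = 52.0×10⁻³
  sample F: M = 18.4×10⁻³
  sample A: M = 6.10×10⁻³
  sample P: M = 4.44×10⁻³
  sample D: M = 3.98×10⁻³
  sample R: M = 3.97×10⁻³
Sample C has the largest M.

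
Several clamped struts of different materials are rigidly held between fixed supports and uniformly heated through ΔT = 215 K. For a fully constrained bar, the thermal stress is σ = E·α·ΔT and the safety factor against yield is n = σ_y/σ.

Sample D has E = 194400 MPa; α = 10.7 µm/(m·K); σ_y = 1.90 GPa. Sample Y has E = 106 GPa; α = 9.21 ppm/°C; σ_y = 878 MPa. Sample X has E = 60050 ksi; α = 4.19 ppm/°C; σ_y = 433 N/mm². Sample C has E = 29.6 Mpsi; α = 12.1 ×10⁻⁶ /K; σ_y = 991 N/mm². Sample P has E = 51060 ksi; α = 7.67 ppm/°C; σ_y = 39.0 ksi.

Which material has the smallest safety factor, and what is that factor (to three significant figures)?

sample P, n = 0.463

With everything in SI (GPa, ×10⁻⁶/K, MPa):
  sample D: E = 194.4, α = 10.7, σ_y = 1900 → σ = 447 MPa, n = 4.25
  sample Y: E = 106.0, α = 9.21, σ_y = 878.0 → σ = 210 MPa, n = 4.18
  sample X: E = 414.0, α = 4.19, σ_y = 433.0 → σ = 373 MPa, n = 1.16
  sample C: E = 204.1, α = 12.1, σ_y = 991.0 → σ = 531 MPa, n = 1.87
  sample P: E = 352.0, α = 7.67, σ_y = 268.9 → σ = 581 MPa, n = 0.463
Smallest n: sample P with n = 0.463.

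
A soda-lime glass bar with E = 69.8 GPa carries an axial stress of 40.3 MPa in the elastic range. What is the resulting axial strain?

ε = σ/E = 40.3 / 69800 = 5.77×10⁻⁴.

5.77×10⁻⁴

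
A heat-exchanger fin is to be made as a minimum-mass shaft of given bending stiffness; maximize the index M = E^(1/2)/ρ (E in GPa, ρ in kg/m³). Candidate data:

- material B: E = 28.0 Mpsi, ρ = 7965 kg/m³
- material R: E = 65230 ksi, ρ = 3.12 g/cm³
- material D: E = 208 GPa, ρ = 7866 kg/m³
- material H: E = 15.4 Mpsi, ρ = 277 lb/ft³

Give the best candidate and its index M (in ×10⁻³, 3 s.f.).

Putting every candidate on a common basis:
  material B: E = 193.1 GPa, ρ = 7965 kg/m³
  material R: E = 449.7 GPa, ρ = 3120 kg/m³
  material D: E = 208.0 GPa, ρ = 7866 kg/m³
  material H: E = 106.2 GPa, ρ = 4437 kg/m³
  material R: M = 6.80×10⁻³
  material H: M = 2.32×10⁻³
  material D: M = 1.83×10⁻³
  material B: M = 1.74×10⁻³
Material R ranks first.

material R, M = 6.80×10⁻³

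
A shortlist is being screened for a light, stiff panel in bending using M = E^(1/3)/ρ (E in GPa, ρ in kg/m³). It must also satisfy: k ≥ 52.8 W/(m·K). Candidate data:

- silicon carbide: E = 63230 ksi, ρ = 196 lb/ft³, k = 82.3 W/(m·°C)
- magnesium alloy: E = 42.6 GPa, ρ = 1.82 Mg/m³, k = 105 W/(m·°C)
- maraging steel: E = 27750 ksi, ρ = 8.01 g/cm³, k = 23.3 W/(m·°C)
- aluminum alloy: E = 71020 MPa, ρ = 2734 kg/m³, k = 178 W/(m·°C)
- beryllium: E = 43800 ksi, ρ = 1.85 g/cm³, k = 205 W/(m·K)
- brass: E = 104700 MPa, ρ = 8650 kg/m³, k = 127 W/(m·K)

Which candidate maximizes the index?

beryllium

Screen on constraints: k ≥ 52.8 W/(m·K). Survivors: silicon carbide, magnesium alloy, aluminum alloy, beryllium, brass.
In SI units:
  silicon carbide: E = 436.0 GPa, ρ = 3140 kg/m³
  magnesium alloy: E = 42.60 GPa, ρ = 1820 kg/m³
  aluminum alloy: E = 71.02 GPa, ρ = 2734 kg/m³
  beryllium: E = 302.0 GPa, ρ = 1850 kg/m³
  brass: E = 104.7 GPa, ρ = 8650 kg/m³
  beryllium: M = 3.63×10⁻³
  silicon carbide: M = 2.42×10⁻³
  magnesium alloy: M = 1.92×10⁻³
  aluminum alloy: M = 1.51×10⁻³
  brass: M = 0.545×10⁻³
The maximum is for beryllium.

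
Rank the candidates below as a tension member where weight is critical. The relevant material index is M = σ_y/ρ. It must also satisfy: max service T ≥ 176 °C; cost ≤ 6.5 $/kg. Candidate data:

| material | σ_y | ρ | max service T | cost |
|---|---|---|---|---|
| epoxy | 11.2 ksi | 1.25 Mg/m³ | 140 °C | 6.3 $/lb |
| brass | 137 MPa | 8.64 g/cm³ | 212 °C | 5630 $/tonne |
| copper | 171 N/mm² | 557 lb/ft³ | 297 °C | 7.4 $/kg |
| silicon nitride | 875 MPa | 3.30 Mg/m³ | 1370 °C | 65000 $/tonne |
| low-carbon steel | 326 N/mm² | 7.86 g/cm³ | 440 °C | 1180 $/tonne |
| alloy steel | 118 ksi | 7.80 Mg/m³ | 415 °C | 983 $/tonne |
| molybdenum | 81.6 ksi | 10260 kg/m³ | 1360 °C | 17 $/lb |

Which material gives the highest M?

Screen on constraints: max service T ≥ 176 °C; cost ≤ 6.5 $/kg. Survivors: brass, low-carbon steel, alloy steel.
Putting every candidate on a common basis:
  brass: σ_y = 137.0 MPa, ρ = 8640 kg/m³
  low-carbon steel: σ_y = 326.0 MPa, ρ = 7860 kg/m³
  alloy steel: σ_y = 813.6 MPa, ρ = 7800 kg/m³
  alloy steel: M = 104 kN·m/kg
  low-carbon steel: M = 41.5 kN·m/kg
  brass: M = 15.9 kN·m/kg
The maximum is for alloy steel.

alloy steel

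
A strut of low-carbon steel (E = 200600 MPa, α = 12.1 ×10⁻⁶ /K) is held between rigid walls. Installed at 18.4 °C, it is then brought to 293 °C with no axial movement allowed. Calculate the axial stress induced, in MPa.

667 MPa

E = 200600 MPa = 200.6 GPa.
ΔT = 274.6 K. Constrained thermal stress σ = E·α·ΔT = 200.6×10³ MPa × 12.1×10⁻⁶ × 274.6 = 667 MPa (compressive).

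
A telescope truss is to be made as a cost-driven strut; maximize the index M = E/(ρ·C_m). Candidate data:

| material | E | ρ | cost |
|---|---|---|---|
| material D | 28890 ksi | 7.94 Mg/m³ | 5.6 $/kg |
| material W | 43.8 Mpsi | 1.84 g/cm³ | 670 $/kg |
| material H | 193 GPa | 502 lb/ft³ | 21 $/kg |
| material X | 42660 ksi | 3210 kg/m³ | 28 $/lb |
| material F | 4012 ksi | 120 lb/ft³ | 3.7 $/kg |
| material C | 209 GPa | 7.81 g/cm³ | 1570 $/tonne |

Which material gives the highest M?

material C

Putting every candidate on a common basis:
  material D: E = 199.2 GPa, ρ = 7940 kg/m³, cost = 5.600 $/kg
  material W: E = 302.0 GPa, ρ = 1840 kg/m³, cost = 670.0 $/kg
  material H: E = 193.0 GPa, ρ = 8041 kg/m³, cost = 21.00 $/kg
  material X: E = 294.1 GPa, ρ = 3210 kg/m³, cost = 61.73 $/kg
  material F: E = 27.66 GPa, ρ = 1922 kg/m³, cost = 3.700 $/kg
  material C: E = 209.0 GPa, ρ = 7810 kg/m³, cost = 1.570 $/kg
  material C: M = 17.0 MN·m per $
  material D: M = 4.48 MN·m per $
  material F: M = 3.89 MN·m per $
  material X: M = 1.48 MN·m per $
  material H: M = 1.14 MN·m per $
  material W: M = 0.245 MN·m per $
Material C ranks first.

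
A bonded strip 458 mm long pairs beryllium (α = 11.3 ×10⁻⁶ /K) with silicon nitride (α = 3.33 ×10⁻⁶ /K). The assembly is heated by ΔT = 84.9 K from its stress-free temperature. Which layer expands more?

beryllium

α(beryllium) = 11.3×10⁻⁶/K vs α(silicon nitride) = 3.33×10⁻⁶/K.
Higher α expands more for the same ΔT: beryllium.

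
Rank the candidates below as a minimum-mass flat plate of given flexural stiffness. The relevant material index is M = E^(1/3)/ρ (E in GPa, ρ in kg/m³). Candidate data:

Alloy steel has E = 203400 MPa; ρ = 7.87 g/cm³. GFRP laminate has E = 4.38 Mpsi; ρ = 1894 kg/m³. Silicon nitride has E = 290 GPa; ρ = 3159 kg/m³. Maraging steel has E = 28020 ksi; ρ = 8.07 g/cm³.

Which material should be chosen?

Normalizing units and computing the index:
  alloy steel: E = 203.4 GPa, ρ = 7870 kg/m³
  GFRP laminate: E = 30.20 GPa, ρ = 1894 kg/m³
  silicon nitride: E = 290.0 GPa, ρ = 3159 kg/m³
  maraging steel: E = 193.2 GPa, ρ = 8070 kg/m³
  silicon nitride: M = 2.10×10⁻³
  GFRP laminate: M = 1.64×10⁻³
  alloy steel: M = 0.747×10⁻³
  maraging steel: M = 0.716×10⁻³
Silicon nitride ranks first.

silicon nitride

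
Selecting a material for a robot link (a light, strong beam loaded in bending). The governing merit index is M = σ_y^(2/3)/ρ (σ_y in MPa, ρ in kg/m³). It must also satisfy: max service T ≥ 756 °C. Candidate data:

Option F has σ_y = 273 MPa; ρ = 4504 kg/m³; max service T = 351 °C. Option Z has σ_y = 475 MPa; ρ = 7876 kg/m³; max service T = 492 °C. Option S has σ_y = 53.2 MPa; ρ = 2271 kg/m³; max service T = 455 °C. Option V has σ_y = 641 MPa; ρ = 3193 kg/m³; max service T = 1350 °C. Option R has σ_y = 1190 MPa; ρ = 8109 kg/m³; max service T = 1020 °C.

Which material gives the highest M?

Screen on constraints: max service T ≥ 756 °C. Survivors: option V, option R.
Evaluate M for each candidate:
  option V: M = 23.3×10⁻³
  option R: M = 13.8×10⁻³
Highest index: option V.

option V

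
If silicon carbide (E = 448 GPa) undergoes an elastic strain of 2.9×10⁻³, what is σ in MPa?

σ = E·ε = 448000 MPa × 2.9×10⁻³ = 1300 MPa.

1300 MPa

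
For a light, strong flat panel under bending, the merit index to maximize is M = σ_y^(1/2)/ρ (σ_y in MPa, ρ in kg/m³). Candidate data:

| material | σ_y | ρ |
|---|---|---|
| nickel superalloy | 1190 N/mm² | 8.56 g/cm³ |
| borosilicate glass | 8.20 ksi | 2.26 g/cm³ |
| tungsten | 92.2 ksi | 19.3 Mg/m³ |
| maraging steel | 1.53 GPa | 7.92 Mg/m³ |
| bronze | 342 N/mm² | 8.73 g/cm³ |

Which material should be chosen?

maraging steel

Putting every candidate on a common basis:
  nickel superalloy: σ_y = 1190 MPa, ρ = 8560 kg/m³
  borosilicate glass: σ_y = 56.54 MPa, ρ = 2260 kg/m³
  tungsten: σ_y = 635.7 MPa, ρ = 19300 kg/m³
  maraging steel: σ_y = 1530 MPa, ρ = 7920 kg/m³
  bronze: σ_y = 342.0 MPa, ρ = 8730 kg/m³
  maraging steel: M = 4.94×10⁻³
  nickel superalloy: M = 4.03×10⁻³
  borosilicate glass: M = 3.33×10⁻³
  bronze: M = 2.12×10⁻³
  tungsten: M = 1.31×10⁻³
Highest index: maraging steel.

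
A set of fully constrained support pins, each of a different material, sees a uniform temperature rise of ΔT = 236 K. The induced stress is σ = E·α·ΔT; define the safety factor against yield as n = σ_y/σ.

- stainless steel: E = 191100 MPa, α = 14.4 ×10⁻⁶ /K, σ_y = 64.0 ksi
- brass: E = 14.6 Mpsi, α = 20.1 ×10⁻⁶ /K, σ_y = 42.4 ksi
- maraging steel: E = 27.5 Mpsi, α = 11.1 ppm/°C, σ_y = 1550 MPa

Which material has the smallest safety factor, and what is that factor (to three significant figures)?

brass, n = 0.612

Per material, after unit conversion:
  stainless steel: E = 191.1, α = 14.4, σ_y = 441.3 → σ = 649 MPa, n = 0.679
  brass: E = 100.7, α = 20.1, σ_y = 292.3 → σ = 478 MPa, n = 0.612
  maraging steel: E = 189.6, α = 11.1, σ_y = 1550 → σ = 497 MPa, n = 3.12
Brass has the lowest safety factor, n = 0.612.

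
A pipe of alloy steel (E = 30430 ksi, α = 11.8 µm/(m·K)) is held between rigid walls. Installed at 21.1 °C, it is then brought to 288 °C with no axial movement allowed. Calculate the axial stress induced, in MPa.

661 MPa

E = 30430 ksi = 209.8 GPa.
ΔT = 266.9 K. Constrained thermal stress σ = E·α·ΔT = 209.8×10³ MPa × 11.8×10⁻⁶ × 266.9 = 661 MPa (compressive).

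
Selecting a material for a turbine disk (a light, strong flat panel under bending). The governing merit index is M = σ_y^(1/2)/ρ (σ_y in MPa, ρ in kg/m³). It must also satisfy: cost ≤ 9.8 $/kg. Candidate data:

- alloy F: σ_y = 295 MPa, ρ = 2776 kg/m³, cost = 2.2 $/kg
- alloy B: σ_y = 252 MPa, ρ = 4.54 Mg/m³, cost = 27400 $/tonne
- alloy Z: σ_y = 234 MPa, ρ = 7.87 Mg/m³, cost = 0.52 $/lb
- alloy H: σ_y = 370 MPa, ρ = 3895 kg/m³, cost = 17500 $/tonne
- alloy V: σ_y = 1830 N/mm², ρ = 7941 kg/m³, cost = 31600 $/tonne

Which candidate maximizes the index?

alloy F

Screen on constraints: cost ≤ 9.8 $/kg. Survivors: alloy F, alloy Z.
Convert each candidate to consistent units, then evaluate M:
  alloy F: σ_y = 295.0 MPa, ρ = 2776 kg/m³
  alloy Z: σ_y = 234.0 MPa, ρ = 7870 kg/m³
  alloy F: M = 6.19×10⁻³
  alloy Z: M = 1.94×10⁻³
Alloy F ranks first.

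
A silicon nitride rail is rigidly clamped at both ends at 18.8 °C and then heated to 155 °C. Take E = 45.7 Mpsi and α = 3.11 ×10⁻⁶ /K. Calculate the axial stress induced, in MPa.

133 MPa

E = 45.7 Mpsi = 315.1 GPa.
ΔT = 136.2 K. Constrained thermal stress σ = E·α·ΔT = 315.1×10³ MPa × 3.11×10⁻⁶ × 136.2 = 133 MPa (compressive).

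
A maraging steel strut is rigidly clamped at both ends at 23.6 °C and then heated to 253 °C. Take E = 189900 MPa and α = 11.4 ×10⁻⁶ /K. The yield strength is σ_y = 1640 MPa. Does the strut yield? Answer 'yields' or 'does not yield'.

does not yield

E = 189900 MPa = 189.9 GPa.
ΔT = 229.4 K. Constrained thermal stress σ = E·α·ΔT = 189.9×10³ MPa × 11.4×10⁻⁶ × 229.4 = 497 MPa (compressive).
Compare to σ_y = 1640 MPa: σ < σ_y, so it does not yield.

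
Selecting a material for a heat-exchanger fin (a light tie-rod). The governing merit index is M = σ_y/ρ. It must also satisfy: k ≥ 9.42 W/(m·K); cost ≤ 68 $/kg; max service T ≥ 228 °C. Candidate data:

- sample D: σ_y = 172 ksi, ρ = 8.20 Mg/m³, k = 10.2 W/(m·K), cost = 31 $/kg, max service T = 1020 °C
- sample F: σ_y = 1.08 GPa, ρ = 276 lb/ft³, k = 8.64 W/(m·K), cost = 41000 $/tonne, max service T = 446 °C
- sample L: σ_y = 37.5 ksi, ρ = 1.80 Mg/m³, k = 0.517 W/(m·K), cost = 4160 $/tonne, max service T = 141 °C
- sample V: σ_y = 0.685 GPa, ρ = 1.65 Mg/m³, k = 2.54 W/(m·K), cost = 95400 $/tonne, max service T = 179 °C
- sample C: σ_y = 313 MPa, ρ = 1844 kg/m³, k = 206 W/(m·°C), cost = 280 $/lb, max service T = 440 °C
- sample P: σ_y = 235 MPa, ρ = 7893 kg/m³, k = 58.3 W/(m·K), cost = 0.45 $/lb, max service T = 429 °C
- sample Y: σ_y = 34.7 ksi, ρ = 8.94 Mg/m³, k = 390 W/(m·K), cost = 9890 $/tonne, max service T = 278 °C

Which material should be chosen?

Screen on constraints: k ≥ 9.42 W/(m·K); cost ≤ 68 $/kg; max service T ≥ 228 °C. Survivors: sample D, sample P, sample Y.
In SI units:
  sample D: σ_y = 1186 MPa, ρ = 8200 kg/m³
  sample P: σ_y = 235.0 MPa, ρ = 7893 kg/m³
  sample Y: σ_y = 239.2 MPa, ρ = 8940 kg/m³
  sample D: M = 145 kN·m/kg
  sample P: M = 29.8 kN·m/kg
  sample Y: M = 26.8 kN·m/kg
Highest index: sample D.

sample D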